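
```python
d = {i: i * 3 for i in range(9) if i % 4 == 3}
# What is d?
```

{3: 9, 7: 21}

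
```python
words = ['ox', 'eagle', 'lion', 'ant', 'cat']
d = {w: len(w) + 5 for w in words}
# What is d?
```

{'ox': 7, 'eagle': 10, 'lion': 9, 'ant': 8, 'cat': 8}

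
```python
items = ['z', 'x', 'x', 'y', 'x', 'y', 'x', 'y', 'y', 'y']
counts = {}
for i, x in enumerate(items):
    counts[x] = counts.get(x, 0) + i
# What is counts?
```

Initial: counts = {}, items = ['z', 'x', 'x', 'y', 'x', 'y', 'x', 'y', 'y', 'y']
i=0, x='z': counts = {'z': 0}
i=1, x='x': counts = {'z': 0, 'x': 1}
i=2, x='x': counts = {'z': 0, 'x': 3}
i=3, x='y': counts = {'z': 0, 'x': 3, 'y': 3}
i=4, x='x': counts = {'z': 0, 'x': 7, 'y': 3}
i=5, x='y': counts = {'z': 0, 'x': 7, 'y': 8}
i=6, x='x': counts = {'z': 0, 'x': 13, 'y': 8}
i=7, x='y': counts = {'z': 0, 'x': 13, 'y': 15}
i=8, x='y': counts = {'z': 0, 'x': 13, 'y': 23}
i=9, x='y': counts = {'z': 0, 'x': 13, 'y': 32}

{'z': 0, 'x': 13, 'y': 32}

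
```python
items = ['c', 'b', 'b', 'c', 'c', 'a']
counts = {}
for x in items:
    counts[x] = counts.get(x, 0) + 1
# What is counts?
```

Initial: counts = {}, items = ['c', 'b', 'b', 'c', 'c', 'a']
See 'c': counts = {'c': 1}
See 'b': counts = {'c': 1, 'b': 1}
See 'b': counts = {'c': 1, 'b': 2}
See 'c': counts = {'c': 2, 'b': 2}
See 'c': counts = {'c': 3, 'b': 2}
See 'a': counts = {'c': 3, 'b': 2, 'a': 1}

{'c': 3, 'b': 2, 'a': 1}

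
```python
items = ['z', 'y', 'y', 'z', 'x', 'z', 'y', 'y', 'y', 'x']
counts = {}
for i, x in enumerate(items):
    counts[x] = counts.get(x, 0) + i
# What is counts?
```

Initial: counts = {}, items = ['z', 'y', 'y', 'z', 'x', 'z', 'y', 'y', 'y', 'x']
i=0, x='z': counts = {'z': 0}
i=1, x='y': counts = {'z': 0, 'y': 1}
i=2, x='y': counts = {'z': 0, 'y': 3}
i=3, x='z': counts = {'z': 3, 'y': 3}
i=4, x='x': counts = {'z': 3, 'y': 3, 'x': 4}
i=5, x='z': counts = {'z': 8, 'y': 3, 'x': 4}
i=6, x='y': counts = {'z': 8, 'y': 9, 'x': 4}
i=7, x='y': counts = {'z': 8, 'y': 16, 'x': 4}
i=8, x='y': counts = {'z': 8, 'y': 24, 'x': 4}
i=9, x='x': counts = {'z': 8, 'y': 24, 'x': 13}

{'z': 8, 'y': 24, 'x': 13}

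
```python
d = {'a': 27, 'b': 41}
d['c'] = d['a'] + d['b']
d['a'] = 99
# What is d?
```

After line 1: d = {'a': 27, 'b': 41}
After line 2 (d['c'] = 27 + 41): d = {'a': 27, 'b': 41, 'c': 68}
After line 3: d = {'a': 99, 'b': 41, 'c': 68}

{'a': 99, 'b': 41, 'c': 68}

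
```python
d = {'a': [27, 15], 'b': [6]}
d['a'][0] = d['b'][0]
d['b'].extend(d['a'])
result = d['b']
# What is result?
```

After line 1: d = {'a': [27, 15], 'b': [6]}
After line 2 (a[0] = b[0] = 6): d = {'a': [6, 15], 'b': [6]}
After line 3 (b.extend(a) appends [6, 15]): d = {'a': [6, 15], 'b': [6, 6, 15]}
After line 4: result = d['b'] = [6, 6, 15]

[6, 6, 15]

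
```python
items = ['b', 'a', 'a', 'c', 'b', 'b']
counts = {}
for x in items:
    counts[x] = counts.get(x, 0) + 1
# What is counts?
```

Initial: counts = {}, items = ['b', 'a', 'a', 'c', 'b', 'b']
See 'b': counts = {'b': 1}
See 'a': counts = {'b': 1, 'a': 1}
See 'a': counts = {'b': 1, 'a': 2}
See 'c': counts = {'b': 1, 'a': 2, 'c': 1}
See 'b': counts = {'b': 2, 'a': 2, 'c': 1}
See 'b': counts = {'b': 3, 'a': 2, 'c': 1}

{'b': 3, 'a': 2, 'c': 1}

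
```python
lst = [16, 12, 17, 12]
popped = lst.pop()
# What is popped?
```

12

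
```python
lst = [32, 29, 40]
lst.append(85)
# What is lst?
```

[32, 29, 40, 85]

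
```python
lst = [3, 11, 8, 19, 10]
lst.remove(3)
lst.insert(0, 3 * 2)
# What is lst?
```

After line 1: lst = [3, 11, 8, 19, 10]
After line 2 (remove first 3): lst = [11, 8, 19, 10]
After line 3 (insert 6 at index 0): lst = [6, 11, 8, 19, 10]

[6, 11, 8, 19, 10]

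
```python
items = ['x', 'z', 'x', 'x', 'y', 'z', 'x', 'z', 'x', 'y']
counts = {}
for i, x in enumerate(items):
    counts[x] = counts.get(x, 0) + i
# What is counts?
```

Initial: counts = {}, items = ['x', 'z', 'x', 'x', 'y', 'z', 'x', 'z', 'x', 'y']
i=0, x='x': counts = {'x': 0}
i=1, x='z': counts = {'x': 0, 'z': 1}
i=2, x='x': counts = {'x': 2, 'z': 1}
i=3, x='x': counts = {'x': 5, 'z': 1}
i=4, x='y': counts = {'x': 5, 'z': 1, 'y': 4}
i=5, x='z': counts = {'x': 5, 'z': 6, 'y': 4}
i=6, x='x': counts = {'x': 11, 'z': 6, 'y': 4}
i=7, x='z': counts = {'x': 11, 'z': 13, 'y': 4}
i=8, x='x': counts = {'x': 19, 'z': 13, 'y': 4}
i=9, x='y': counts = {'x': 19, 'z': 13, 'y': 13}

{'x': 19, 'z': 13, 'y': 13}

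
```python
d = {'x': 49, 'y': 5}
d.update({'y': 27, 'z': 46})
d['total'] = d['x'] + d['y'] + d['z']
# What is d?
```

After line 1: d = {'x': 49, 'y': 5}
After line 2 (y overwritten, z added): d = {'x': 49, 'y': 27, 'z': 46}
After line 3 (total = 49 + 27 + 46 = 122): d = {'x': 49, 'y': 27, 'z': 46, 'total': 122}

{'x': 49, 'y': 27, 'z': 46, 'total': 122}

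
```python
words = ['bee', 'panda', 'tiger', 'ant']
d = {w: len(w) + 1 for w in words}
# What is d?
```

{'bee': 4, 'panda': 6, 'tiger': 6, 'ant': 4}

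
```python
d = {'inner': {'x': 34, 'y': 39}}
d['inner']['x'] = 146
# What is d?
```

After line 1: d = {'inner': {'x': 34, 'y': 39}}
After line 2 (inner x overwritten): d = {'inner': {'x': 146, 'y': 39}}

{'inner': {'x': 146, 'y': 39}}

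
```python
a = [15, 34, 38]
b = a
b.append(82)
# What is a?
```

After line 1: a = [15, 34, 38]
After line 2 (b = a is an alias, same object): a = [15, 34, 38], b = [15, 34, 38]
After line 3 (b.append mutates the shared list): a = [15, 34, 38, 82], b = [15, 34, 38, 82]

[15, 34, 38, 82]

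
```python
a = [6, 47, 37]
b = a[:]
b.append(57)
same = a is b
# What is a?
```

After line 1: a = [6, 47, 37]
After line 2 (b = a[:] is a shallow copy, new object): a = [6, 47, 37], b = [6, 47, 37]
After line 3 (append only mutates b): a = [6, 47, 37], b = [6, 47, 37, 57]
After line 4 (same = a is b; different objects -> False): same = False

[6, 47, 37]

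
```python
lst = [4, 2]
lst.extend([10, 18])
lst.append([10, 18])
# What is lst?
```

After line 1: lst = [4, 2]
After line 2 (extend unpacks [10, 18]): lst = [4, 2, 10, 18]
After line 3 (append adds [10, 18] as single element): lst = [4, 2, 10, 18, [10, 18]]

[4, 2, 10, 18, [10, 18]]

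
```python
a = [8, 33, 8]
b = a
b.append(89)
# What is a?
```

After line 1: a = [8, 33, 8]
After line 2 (b = a is an alias, same object): a = [8, 33, 8], b = [8, 33, 8]
After line 3 (b.append mutates the shared list): a = [8, 33, 8, 89], b = [8, 33, 8, 89]

[8, 33, 8, 89]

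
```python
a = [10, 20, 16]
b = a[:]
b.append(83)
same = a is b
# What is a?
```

After line 1: a = [10, 20, 16]
After line 2 (b = a[:] is a shallow copy, new object): a = [10, 20, 16], b = [10, 20, 16]
After line 3 (append only mutates b): a = [10, 20, 16], b = [10, 20, 16, 83]
After line 4 (same = a is b; different objects -> False): same = False

[10, 20, 16]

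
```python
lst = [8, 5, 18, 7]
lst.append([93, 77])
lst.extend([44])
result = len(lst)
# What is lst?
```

After line 1: lst = [8, 5, 18, 7]
After line 2 (append adds [93, 77] as single element): lst = [8, 5, 18, 7, [93, 77]]
After line 3 (extend unpacks [44], adds 44): lst = [8, 5, 18, 7, [93, 77], 44]
After line 4: result = len(lst) = 6

[8, 5, 18, 7, [93, 77], 44]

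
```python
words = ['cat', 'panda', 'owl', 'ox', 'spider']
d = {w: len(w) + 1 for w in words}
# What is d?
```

{'cat': 4, 'panda': 6, 'owl': 4, 'ox': 3, 'spider': 7}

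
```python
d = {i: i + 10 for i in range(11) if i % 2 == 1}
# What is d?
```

{1: 11, 3: 13, 5: 15, 7: 17, 9: 19}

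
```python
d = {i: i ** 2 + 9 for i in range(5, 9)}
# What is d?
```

{5: 34, 6: 45, 7: 58, 8: 73}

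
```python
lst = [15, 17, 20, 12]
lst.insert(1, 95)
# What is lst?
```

[15, 95, 17, 20, 12]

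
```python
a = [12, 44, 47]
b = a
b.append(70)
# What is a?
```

After line 1: a = [12, 44, 47]
After line 2 (b = a is an alias, same object): a = [12, 44, 47], b = [12, 44, 47]
After line 3 (b.append mutates the shared list): a = [12, 44, 47, 70], b = [12, 44, 47, 70]

[12, 44, 47, 70]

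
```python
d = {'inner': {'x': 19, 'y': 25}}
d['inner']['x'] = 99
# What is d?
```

After line 1: d = {'inner': {'x': 19, 'y': 25}}
After line 2 (inner x overwritten): d = {'inner': {'x': 99, 'y': 25}}

{'inner': {'x': 99, 'y': 25}}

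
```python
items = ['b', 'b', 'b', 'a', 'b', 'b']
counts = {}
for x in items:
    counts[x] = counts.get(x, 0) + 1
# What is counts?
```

Initial: counts = {}, items = ['b', 'b', 'b', 'a', 'b', 'b']
See 'b': counts = {'b': 1}
See 'b': counts = {'b': 2}
See 'b': counts = {'b': 3}
See 'a': counts = {'b': 3, 'a': 1}
See 'b': counts = {'b': 4, 'a': 1}
See 'b': counts = {'b': 5, 'a': 1}

{'b': 5, 'a': 1}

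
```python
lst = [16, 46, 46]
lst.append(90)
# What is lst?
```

[16, 46, 46, 90]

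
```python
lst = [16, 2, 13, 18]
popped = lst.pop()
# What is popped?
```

18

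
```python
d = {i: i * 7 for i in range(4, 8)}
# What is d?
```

{4: 28, 5: 35, 6: 42, 7: 49}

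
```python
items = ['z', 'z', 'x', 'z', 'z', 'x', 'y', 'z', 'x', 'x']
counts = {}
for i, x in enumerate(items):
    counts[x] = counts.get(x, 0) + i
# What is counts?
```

Initial: counts = {}, items = ['z', 'z', 'x', 'z', 'z', 'x', 'y', 'z', 'x', 'x']
i=0, x='z': counts = {'z': 0}
i=1, x='z': counts = {'z': 1}
i=2, x='x': counts = {'z': 1, 'x': 2}
i=3, x='z': counts = {'z': 4, 'x': 2}
i=4, x='z': counts = {'z': 8, 'x': 2}
i=5, x='x': counts = {'z': 8, 'x': 7}
i=6, x='y': counts = {'z': 8, 'x': 7, 'y': 6}
i=7, x='z': counts = {'z': 15, 'x': 7, 'y': 6}
i=8, x='x': counts = {'z': 15, 'x': 15, 'y': 6}
i=9, x='x': counts = {'z': 15, 'x': 24, 'y': 6}

{'z': 15, 'x': 24, 'y': 6}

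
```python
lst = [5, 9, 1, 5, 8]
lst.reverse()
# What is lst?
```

[8, 5, 1, 9, 5]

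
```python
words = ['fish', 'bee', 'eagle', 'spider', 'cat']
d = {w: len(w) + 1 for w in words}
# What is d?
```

{'fish': 5, 'bee': 4, 'eagle': 6, 'spider': 7, 'cat': 4}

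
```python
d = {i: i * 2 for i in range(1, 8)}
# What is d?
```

{1: 2, 2: 4, 3: 6, 4: 8, 5: 10, 6: 12, 7: 14}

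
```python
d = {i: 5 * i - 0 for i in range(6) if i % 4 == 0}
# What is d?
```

{0: 0, 4: 20}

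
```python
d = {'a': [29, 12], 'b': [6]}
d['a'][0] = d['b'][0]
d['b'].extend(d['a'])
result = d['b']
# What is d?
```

After line 1: d = {'a': [29, 12], 'b': [6]}
After line 2 (a[0] = b[0] = 6): d = {'a': [6, 12], 'b': [6]}
After line 3 (b.extend(a) appends [6, 12]): d = {'a': [6, 12], 'b': [6, 6, 12]}
After line 4: result = d['b'] = [6, 6, 12]

{'a': [6, 12], 'b': [6, 6, 12]}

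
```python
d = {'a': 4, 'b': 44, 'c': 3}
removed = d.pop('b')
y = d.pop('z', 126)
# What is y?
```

After line 1: d = {'a': 4, 'b': 44, 'c': 3}
After line 2 (pop 'b' returns 44): d = {'a': 4, 'c': 3}, removed = 44
After line 3 (pop 'z' missing, returns default 126): d = {'a': 4, 'c': 3}, y = 126

126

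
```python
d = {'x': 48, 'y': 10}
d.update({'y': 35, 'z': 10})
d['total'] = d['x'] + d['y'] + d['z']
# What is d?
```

After line 1: d = {'x': 48, 'y': 10}
After line 2 (y overwritten, z added): d = {'x': 48, 'y': 35, 'z': 10}
After line 3 (total = 48 + 35 + 10 = 93): d = {'x': 48, 'y': 35, 'z': 10, 'total': 93}

{'x': 48, 'y': 35, 'z': 10, 'total': 93}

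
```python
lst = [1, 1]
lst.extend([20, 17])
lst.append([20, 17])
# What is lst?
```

After line 1: lst = [1, 1]
After line 2 (extend unpacks [20, 17]): lst = [1, 1, 20, 17]
After line 3 (append adds [20, 17] as single element): lst = [1, 1, 20, 17, [20, 17]]

[1, 1, 20, 17, [20, 17]]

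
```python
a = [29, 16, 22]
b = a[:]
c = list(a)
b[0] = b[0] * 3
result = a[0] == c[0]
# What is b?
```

After line 1: a = [29, 16, 22]
After line 2 (b = a[:], copy): a = [29, 16, 22], b = [29, 16, 22]
After line 3 (c = list(a) is a copy, new object): c = [29, 16, 22]
After line 4 (b[0] = 29 * 3 = 87; only b mutates (copy)): a = [29, 16, 22], b = [87, 16, 22], c = [29, 16, 22]
After line 5 (a[0] = 29, c[0] = 29; result = True)

[87, 16, 22]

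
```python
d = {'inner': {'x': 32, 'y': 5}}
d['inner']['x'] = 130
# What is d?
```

After line 1: d = {'inner': {'x': 32, 'y': 5}}
After line 2 (inner x overwritten): d = {'inner': {'x': 130, 'y': 5}}

{'inner': {'x': 130, 'y': 5}}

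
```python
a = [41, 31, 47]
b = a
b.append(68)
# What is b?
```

After line 1: a = [41, 31, 47]
After line 2 (b = a is an alias, same object): a = [41, 31, 47], b = [41, 31, 47]
After line 3 (b.append mutates the shared list): a = [41, 31, 47, 68], b = [41, 31, 47, 68]

[41, 31, 47, 68]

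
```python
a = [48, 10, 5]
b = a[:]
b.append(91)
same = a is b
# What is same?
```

After line 1: a = [48, 10, 5]
After line 2 (b = a[:] is a shallow copy, new object): a = [48, 10, 5], b = [48, 10, 5]
After line 3 (append only mutates b): a = [48, 10, 5], b = [48, 10, 5, 91]
After line 4 (same = a is b; different objects -> False): same = False

False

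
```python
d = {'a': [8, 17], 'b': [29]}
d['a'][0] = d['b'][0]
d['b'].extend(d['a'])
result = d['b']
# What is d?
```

After line 1: d = {'a': [8, 17], 'b': [29]}
After line 2 (a[0] = b[0] = 29): d = {'a': [29, 17], 'b': [29]}
After line 3 (b.extend(a) appends [29, 17]): d = {'a': [29, 17], 'b': [29, 29, 17]}
After line 4: result = d['b'] = [29, 29, 17]

{'a': [29, 17], 'b': [29, 29, 17]}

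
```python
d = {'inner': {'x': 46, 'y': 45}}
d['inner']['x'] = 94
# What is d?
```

After line 1: d = {'inner': {'x': 46, 'y': 45}}
After line 2 (inner x overwritten): d = {'inner': {'x': 94, 'y': 45}}

{'inner': {'x': 94, 'y': 45}}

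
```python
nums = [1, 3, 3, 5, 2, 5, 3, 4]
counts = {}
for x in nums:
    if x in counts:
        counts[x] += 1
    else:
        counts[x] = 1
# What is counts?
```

Initial: counts = {}, nums = [1, 3, 3, 5, 2, 5, 3, 4]
See 1: counts = {1: 1}
See 3: counts = {1: 1, 3: 1}
See 3: counts = {1: 1, 3: 2}
See 5: counts = {1: 1, 3: 2, 5: 1}
See 2: counts = {1: 1, 3: 2, 5: 1, 2: 1}
See 5: counts = {1: 1, 3: 2, 5: 2, 2: 1}
See 3: counts = {1: 1, 3: 3, 5: 2, 2: 1}
See 4: counts = {1: 1, 3: 3, 5: 2, 2: 1, 4: 1}

{1: 1, 3: 3, 5: 2, 2: 1, 4: 1}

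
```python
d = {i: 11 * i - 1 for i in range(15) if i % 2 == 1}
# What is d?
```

{1: 10, 3: 32, 5: 54, 7: 76, 9: 98, 11: 120, 13: 142}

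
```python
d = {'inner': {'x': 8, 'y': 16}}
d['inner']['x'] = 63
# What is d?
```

After line 1: d = {'inner': {'x': 8, 'y': 16}}
After line 2 (inner x overwritten): d = {'inner': {'x': 63, 'y': 16}}

{'inner': {'x': 63, 'y': 16}}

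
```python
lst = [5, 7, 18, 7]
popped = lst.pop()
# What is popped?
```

7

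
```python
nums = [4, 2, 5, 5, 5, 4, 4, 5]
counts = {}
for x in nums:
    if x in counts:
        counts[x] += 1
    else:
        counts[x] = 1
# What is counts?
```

Initial: counts = {}, nums = [4, 2, 5, 5, 5, 4, 4, 5]
See 4: counts = {4: 1}
See 2: counts = {4: 1, 2: 1}
See 5: counts = {4: 1, 2: 1, 5: 1}
See 5: counts = {4: 1, 2: 1, 5: 2}
See 5: counts = {4: 1, 2: 1, 5: 3}
See 4: counts = {4: 2, 2: 1, 5: 3}
See 4: counts = {4: 3, 2: 1, 5: 3}
See 5: counts = {4: 3, 2: 1, 5: 4}

{4: 3, 2: 1, 5: 4}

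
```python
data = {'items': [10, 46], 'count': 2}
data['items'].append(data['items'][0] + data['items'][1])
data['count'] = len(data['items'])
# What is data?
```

After line 1: data = {'items': [10, 46], 'count': 2}
After line 2 (append 10 + 46 = 56): data = {'items': [10, 46, 56], 'count': 2}
After line 3 (count = len(items) = 3): data = {'items': [10, 46, 56], 'count': 3}

{'items': [10, 46, 56], 'count': 3}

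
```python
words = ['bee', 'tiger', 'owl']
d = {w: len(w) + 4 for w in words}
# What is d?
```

{'bee': 7, 'tiger': 9, 'owl': 7}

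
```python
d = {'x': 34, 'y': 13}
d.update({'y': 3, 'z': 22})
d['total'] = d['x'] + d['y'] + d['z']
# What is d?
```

After line 1: d = {'x': 34, 'y': 13}
After line 2 (y overwritten, z added): d = {'x': 34, 'y': 3, 'z': 22}
After line 3 (total = 34 + 3 + 22 = 59): d = {'x': 34, 'y': 3, 'z': 22, 'total': 59}

{'x': 34, 'y': 3, 'z': 22, 'total': 59}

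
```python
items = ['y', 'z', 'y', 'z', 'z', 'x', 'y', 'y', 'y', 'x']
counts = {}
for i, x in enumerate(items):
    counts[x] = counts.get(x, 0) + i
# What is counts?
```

Initial: counts = {}, items = ['y', 'z', 'y', 'z', 'z', 'x', 'y', 'y', 'y', 'x']
i=0, x='y': counts = {'y': 0}
i=1, x='z': counts = {'y': 0, 'z': 1}
i=2, x='y': counts = {'y': 2, 'z': 1}
i=3, x='z': counts = {'y': 2, 'z': 4}
i=4, x='z': counts = {'y': 2, 'z': 8}
i=5, x='x': counts = {'y': 2, 'z': 8, 'x': 5}
i=6, x='y': counts = {'y': 8, 'z': 8, 'x': 5}
i=7, x='y': counts = {'y': 15, 'z': 8, 'x': 5}
i=8, x='y': counts = {'y': 23, 'z': 8, 'x': 5}
i=9, x='x': counts = {'y': 23, 'z': 8, 'x': 14}

{'y': 23, 'z': 8, 'x': 14}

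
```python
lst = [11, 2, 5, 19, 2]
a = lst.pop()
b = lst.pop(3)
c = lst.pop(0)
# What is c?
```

After line 1: lst = [11, 2, 5, 19, 2]
After line 2 (pop() -> a = 2): lst = [11, 2, 5, 19]
After line 3 (pop(3) -> b = 19): lst = [11, 2, 5]
After line 4 (pop(0) -> c = 11): lst = [2, 5]

11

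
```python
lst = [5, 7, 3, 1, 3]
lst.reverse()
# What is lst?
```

[3, 1, 3, 7, 5]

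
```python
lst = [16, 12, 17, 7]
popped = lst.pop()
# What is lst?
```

[16, 12, 17]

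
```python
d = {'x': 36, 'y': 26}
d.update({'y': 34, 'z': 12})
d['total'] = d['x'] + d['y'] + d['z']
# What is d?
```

After line 1: d = {'x': 36, 'y': 26}
After line 2 (y overwritten, z added): d = {'x': 36, 'y': 34, 'z': 12}
After line 3 (total = 36 + 34 + 12 = 82): d = {'x': 36, 'y': 34, 'z': 12, 'total': 82}

{'x': 36, 'y': 34, 'z': 12, 'total': 82}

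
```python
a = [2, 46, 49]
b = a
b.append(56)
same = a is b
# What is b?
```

After line 1: a = [2, 46, 49]
After line 2 (b = a is an alias, same object): a = [2, 46, 49], b = [2, 46, 49]
After line 3 (b.append mutates the shared list): a = [2, 46, 49, 56], b = [2, 46, 49, 56]
After line 4 (same = a is b; same object -> True): same = True

[2, 46, 49, 56]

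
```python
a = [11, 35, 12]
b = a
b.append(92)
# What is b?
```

After line 1: a = [11, 35, 12]
After line 2 (b = a is an alias, same object): a = [11, 35, 12], b = [11, 35, 12]
After line 3 (b.append mutates the shared list): a = [11, 35, 12, 92], b = [11, 35, 12, 92]

[11, 35, 12, 92]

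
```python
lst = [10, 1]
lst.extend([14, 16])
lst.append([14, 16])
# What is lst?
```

After line 1: lst = [10, 1]
After line 2 (extend unpacks [14, 16]): lst = [10, 1, 14, 16]
After line 3 (append adds [14, 16] as single element): lst = [10, 1, 14, 16, [14, 16]]

[10, 1, 14, 16, [14, 16]]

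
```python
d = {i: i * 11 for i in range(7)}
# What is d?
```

{0: 0, 1: 11, 2: 22, 3: 33, 4: 44, 5: 55, 6: 66}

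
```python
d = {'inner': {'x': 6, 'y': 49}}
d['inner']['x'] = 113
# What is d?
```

After line 1: d = {'inner': {'x': 6, 'y': 49}}
After line 2 (inner x overwritten): d = {'inner': {'x': 113, 'y': 49}}

{'inner': {'x': 113, 'y': 49}}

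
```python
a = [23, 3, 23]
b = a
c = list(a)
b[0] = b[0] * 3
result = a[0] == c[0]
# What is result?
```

After line 1: a = [23, 3, 23]
After line 2 (b = a, alias): a = [23, 3, 23], b = [23, 3, 23]
After line 3 (c = list(a) is a copy, new object): c = [23, 3, 23]
After line 4 (b[0] = 23 * 3 = 69; mutates shared a/b): a = b = [69, 3, 23], c = [23, 3, 23]
After line 5 (a[0] = 69, c[0] = 23; result = False)

False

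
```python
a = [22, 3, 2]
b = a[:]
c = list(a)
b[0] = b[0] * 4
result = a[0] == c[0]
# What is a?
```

After line 1: a = [22, 3, 2]
After line 2 (b = a[:], copy): a = [22, 3, 2], b = [22, 3, 2]
After line 3 (c = list(a) is a copy, new object): c = [22, 3, 2]
After line 4 (b[0] = 22 * 4 = 88; only b mutates (copy)): a = [22, 3, 2], b = [88, 3, 2], c = [22, 3, 2]
After line 5 (a[0] = 22, c[0] = 22; result = True)

[22, 3, 2]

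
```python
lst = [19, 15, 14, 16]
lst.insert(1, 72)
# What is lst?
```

[19, 72, 15, 14, 16]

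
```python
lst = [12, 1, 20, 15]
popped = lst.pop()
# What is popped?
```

15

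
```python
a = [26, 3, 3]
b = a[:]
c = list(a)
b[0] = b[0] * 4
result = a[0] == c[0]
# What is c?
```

After line 1: a = [26, 3, 3]
After line 2 (b = a[:], copy): a = [26, 3, 3], b = [26, 3, 3]
After line 3 (c = list(a) is a copy, new object): c = [26, 3, 3]
After line 4 (b[0] = 26 * 4 = 104; only b mutates (copy)): a = [26, 3, 3], b = [104, 3, 3], c = [26, 3, 3]
After line 5 (a[0] = 26, c[0] = 26; result = True)

[26, 3, 3]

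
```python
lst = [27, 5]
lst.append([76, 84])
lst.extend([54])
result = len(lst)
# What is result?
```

After line 1: lst = [27, 5]
After line 2 (append adds [76, 84] as single element): lst = [27, 5, [76, 84]]
After line 3 (extend unpacks [54], adds 54): lst = [27, 5, [76, 84], 54]
After line 4: result = len(lst) = 4

4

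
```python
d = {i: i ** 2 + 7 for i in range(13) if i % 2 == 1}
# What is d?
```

{1: 8, 3: 16, 5: 32, 7: 56, 9: 88, 11: 128}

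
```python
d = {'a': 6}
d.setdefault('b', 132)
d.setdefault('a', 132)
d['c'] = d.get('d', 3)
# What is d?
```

After line 1: d = {'a': 6}
After line 2 (setdefault adds 'b'=132): d = {'a': 6, 'b': 132}
After line 3 (setdefault 'a' no-op, already exists): d = {'a': 6, 'b': 132}
After line 4 (get('d', 3) returns default since 'd' not in d): d = {'a': 6, 'b': 132, 'c': 3}

{'a': 6, 'b': 132, 'c': 3}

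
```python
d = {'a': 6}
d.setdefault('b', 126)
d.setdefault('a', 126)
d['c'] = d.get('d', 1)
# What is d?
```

After line 1: d = {'a': 6}
After line 2 (setdefault adds 'b'=126): d = {'a': 6, 'b': 126}
After line 3 (setdefault 'a' no-op, already exists): d = {'a': 6, 'b': 126}
After line 4 (get('d', 1) returns default since 'd' not in d): d = {'a': 6, 'b': 126, 'c': 1}

{'a': 6, 'b': 126, 'c': 1}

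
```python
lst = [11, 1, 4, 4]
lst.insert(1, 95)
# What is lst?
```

[11, 95, 1, 4, 4]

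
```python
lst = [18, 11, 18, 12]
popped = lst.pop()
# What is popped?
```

12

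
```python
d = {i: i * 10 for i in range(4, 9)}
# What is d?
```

{4: 40, 5: 50, 6: 60, 7: 70, 8: 80}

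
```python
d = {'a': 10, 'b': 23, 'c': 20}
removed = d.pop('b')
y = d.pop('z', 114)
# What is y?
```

After line 1: d = {'a': 10, 'b': 23, 'c': 20}
After line 2 (pop 'b' returns 23): d = {'a': 10, 'c': 20}, removed = 23
After line 3 (pop 'z' missing, returns default 114): d = {'a': 10, 'c': 20}, y = 114

114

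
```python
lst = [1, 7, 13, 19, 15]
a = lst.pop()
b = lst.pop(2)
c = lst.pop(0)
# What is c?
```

After line 1: lst = [1, 7, 13, 19, 15]
After line 2 (pop() -> a = 15): lst = [1, 7, 13, 19]
After line 3 (pop(2) -> b = 13): lst = [1, 7, 19]
After line 4 (pop(0) -> c = 1): lst = [7, 19]

1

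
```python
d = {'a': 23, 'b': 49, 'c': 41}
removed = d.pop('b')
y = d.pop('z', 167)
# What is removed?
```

After line 1: d = {'a': 23, 'b': 49, 'c': 41}
After line 2 (pop 'b' returns 49): d = {'a': 23, 'c': 41}, removed = 49
After line 3 (pop 'z' missing, returns default 167): d = {'a': 23, 'c': 41}, y = 167

49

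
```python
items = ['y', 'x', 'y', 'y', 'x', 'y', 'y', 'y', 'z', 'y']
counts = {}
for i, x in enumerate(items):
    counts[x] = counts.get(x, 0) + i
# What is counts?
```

Initial: counts = {}, items = ['y', 'x', 'y', 'y', 'x', 'y', 'y', 'y', 'z', 'y']
i=0, x='y': counts = {'y': 0}
i=1, x='x': counts = {'y': 0, 'x': 1}
i=2, x='y': counts = {'y': 2, 'x': 1}
i=3, x='y': counts = {'y': 5, 'x': 1}
i=4, x='x': counts = {'y': 5, 'x': 5}
i=5, x='y': counts = {'y': 10, 'x': 5}
i=6, x='y': counts = {'y': 16, 'x': 5}
i=7, x='y': counts = {'y': 23, 'x': 5}
i=8, x='z': counts = {'y': 23, 'x': 5, 'z': 8}
i=9, x='y': counts = {'y': 32, 'x': 5, 'z': 8}

{'y': 32, 'x': 5, 'z': 8}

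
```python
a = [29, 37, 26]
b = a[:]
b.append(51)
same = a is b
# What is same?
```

After line 1: a = [29, 37, 26]
After line 2 (b = a[:] is a shallow copy, new object): a = [29, 37, 26], b = [29, 37, 26]
After line 3 (append only mutates b): a = [29, 37, 26], b = [29, 37, 26, 51]
After line 4 (same = a is b; different objects -> False): same = False

False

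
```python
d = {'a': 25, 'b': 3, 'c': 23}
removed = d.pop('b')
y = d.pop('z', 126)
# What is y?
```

After line 1: d = {'a': 25, 'b': 3, 'c': 23}
After line 2 (pop 'b' returns 3): d = {'a': 25, 'c': 23}, removed = 3
After line 3 (pop 'z' missing, returns default 126): d = {'a': 25, 'c': 23}, y = 126

126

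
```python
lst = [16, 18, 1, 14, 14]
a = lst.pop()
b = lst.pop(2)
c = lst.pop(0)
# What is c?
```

After line 1: lst = [16, 18, 1, 14, 14]
After line 2 (pop() -> a = 14): lst = [16, 18, 1, 14]
After line 3 (pop(2) -> b = 1): lst = [16, 18, 14]
After line 4 (pop(0) -> c = 16): lst = [18, 14]

16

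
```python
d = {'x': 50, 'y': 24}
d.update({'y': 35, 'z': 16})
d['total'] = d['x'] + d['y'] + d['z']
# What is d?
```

After line 1: d = {'x': 50, 'y': 24}
After line 2 (y overwritten, z added): d = {'x': 50, 'y': 35, 'z': 16}
After line 3 (total = 50 + 35 + 16 = 101): d = {'x': 50, 'y': 35, 'z': 16, 'total': 101}

{'x': 50, 'y': 35, 'z': 16, 'total': 101}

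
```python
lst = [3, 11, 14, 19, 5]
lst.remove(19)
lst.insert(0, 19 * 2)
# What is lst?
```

After line 1: lst = [3, 11, 14, 19, 5]
After line 2 (remove first 19): lst = [3, 11, 14, 5]
After line 3 (insert 38 at index 0): lst = [38, 3, 11, 14, 5]

[38, 3, 11, 14, 5]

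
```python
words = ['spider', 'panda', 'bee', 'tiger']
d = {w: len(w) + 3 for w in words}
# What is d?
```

{'spider': 9, 'panda': 8, 'bee': 6, 'tiger': 8}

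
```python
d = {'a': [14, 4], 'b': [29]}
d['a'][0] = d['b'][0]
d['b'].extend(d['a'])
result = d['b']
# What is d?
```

After line 1: d = {'a': [14, 4], 'b': [29]}
After line 2 (a[0] = b[0] = 29): d = {'a': [29, 4], 'b': [29]}
After line 3 (b.extend(a) appends [29, 4]): d = {'a': [29, 4], 'b': [29, 29, 4]}
After line 4: result = d['b'] = [29, 29, 4]

{'a': [29, 4], 'b': [29, 29, 4]}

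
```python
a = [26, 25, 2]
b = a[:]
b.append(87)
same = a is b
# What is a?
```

After line 1: a = [26, 25, 2]
After line 2 (b = a[:] is a shallow copy, new object): a = [26, 25, 2], b = [26, 25, 2]
After line 3 (append only mutates b): a = [26, 25, 2], b = [26, 25, 2, 87]
After line 4 (same = a is b; different objects -> False): same = False

[26, 25, 2]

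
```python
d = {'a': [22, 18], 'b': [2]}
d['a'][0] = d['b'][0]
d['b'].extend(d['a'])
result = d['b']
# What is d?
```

After line 1: d = {'a': [22, 18], 'b': [2]}
After line 2 (a[0] = b[0] = 2): d = {'a': [2, 18], 'b': [2]}
After line 3 (b.extend(a) appends [2, 18]): d = {'a': [2, 18], 'b': [2, 2, 18]}
After line 4: result = d['b'] = [2, 2, 18]

{'a': [2, 18], 'b': [2, 2, 18]}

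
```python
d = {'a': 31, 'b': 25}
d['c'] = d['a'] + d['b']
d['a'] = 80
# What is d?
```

After line 1: d = {'a': 31, 'b': 25}
After line 2 (d['c'] = 31 + 25): d = {'a': 31, 'b': 25, 'c': 56}
After line 3: d = {'a': 80, 'b': 25, 'c': 56}

{'a': 80, 'b': 25, 'c': 56}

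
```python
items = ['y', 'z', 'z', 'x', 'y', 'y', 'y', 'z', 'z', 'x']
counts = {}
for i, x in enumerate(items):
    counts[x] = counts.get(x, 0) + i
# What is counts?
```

Initial: counts = {}, items = ['y', 'z', 'z', 'x', 'y', 'y', 'y', 'z', 'z', 'x']
i=0, x='y': counts = {'y': 0}
i=1, x='z': counts = {'y': 0, 'z': 1}
i=2, x='z': counts = {'y': 0, 'z': 3}
i=3, x='x': counts = {'y': 0, 'z': 3, 'x': 3}
i=4, x='y': counts = {'y': 4, 'z': 3, 'x': 3}
i=5, x='y': counts = {'y': 9, 'z': 3, 'x': 3}
i=6, x='y': counts = {'y': 15, 'z': 3, 'x': 3}
i=7, x='z': counts = {'y': 15, 'z': 10, 'x': 3}
i=8, x='z': counts = {'y': 15, 'z': 18, 'x': 3}
i=9, x='x': counts = {'y': 15, 'z': 18, 'x': 12}

{'y': 15, 'z': 18, 'x': 12}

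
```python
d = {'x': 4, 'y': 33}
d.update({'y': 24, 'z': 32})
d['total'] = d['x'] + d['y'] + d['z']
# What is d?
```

After line 1: d = {'x': 4, 'y': 33}
After line 2 (y overwritten, z added): d = {'x': 4, 'y': 24, 'z': 32}
After line 3 (total = 4 + 24 + 32 = 60): d = {'x': 4, 'y': 24, 'z': 32, 'total': 60}

{'x': 4, 'y': 24, 'z': 32, 'total': 60}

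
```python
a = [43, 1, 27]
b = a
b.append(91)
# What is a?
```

After line 1: a = [43, 1, 27]
After line 2 (b = a is an alias, same object): a = [43, 1, 27], b = [43, 1, 27]
After line 3 (b.append mutates the shared list): a = [43, 1, 27, 91], b = [43, 1, 27, 91]

[43, 1, 27, 91]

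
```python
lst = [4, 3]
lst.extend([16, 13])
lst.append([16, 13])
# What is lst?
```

After line 1: lst = [4, 3]
After line 2 (extend unpacks [16, 13]): lst = [4, 3, 16, 13]
After line 3 (append adds [16, 13] as single element): lst = [4, 3, 16, 13, [16, 13]]

[4, 3, 16, 13, [16, 13]]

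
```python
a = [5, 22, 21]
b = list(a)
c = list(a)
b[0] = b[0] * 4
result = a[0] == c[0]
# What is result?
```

After line 1: a = [5, 22, 21]
After line 2 (b = list(a), copy): a = [5, 22, 21], b = [5, 22, 21]
After line 3 (c = list(a) is a copy, new object): c = [5, 22, 21]
After line 4 (b[0] = 5 * 4 = 20; only b mutates (copy)): a = [5, 22, 21], b = [20, 22, 21], c = [5, 22, 21]
After line 5 (a[0] = 5, c[0] = 5; result = True)

True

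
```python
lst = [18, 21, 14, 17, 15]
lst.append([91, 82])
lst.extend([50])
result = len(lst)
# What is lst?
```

After line 1: lst = [18, 21, 14, 17, 15]
After line 2 (append adds [91, 82] as single element): lst = [18, 21, 14, 17, 15, [91, 82]]
After line 3 (extend unpacks [50], adds 50): lst = [18, 21, 14, 17, 15, [91, 82], 50]
After line 4: result = len(lst) = 7

[18, 21, 14, 17, 15, [91, 82], 50]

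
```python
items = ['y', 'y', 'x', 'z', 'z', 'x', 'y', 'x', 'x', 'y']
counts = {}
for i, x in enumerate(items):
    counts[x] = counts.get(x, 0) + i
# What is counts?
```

Initial: counts = {}, items = ['y', 'y', 'x', 'z', 'z', 'x', 'y', 'x', 'x', 'y']
i=0, x='y': counts = {'y': 0}
i=1, x='y': counts = {'y': 1}
i=2, x='x': counts = {'y': 1, 'x': 2}
i=3, x='z': counts = {'y': 1, 'x': 2, 'z': 3}
i=4, x='z': counts = {'y': 1, 'x': 2, 'z': 7}
i=5, x='x': counts = {'y': 1, 'x': 7, 'z': 7}
i=6, x='y': counts = {'y': 7, 'x': 7, 'z': 7}
i=7, x='x': counts = {'y': 7, 'x': 14, 'z': 7}
i=8, x='x': counts = {'y': 7, 'x': 22, 'z': 7}
i=9, x='y': counts = {'y': 16, 'x': 22, 'z': 7}

{'y': 16, 'x': 22, 'z': 7}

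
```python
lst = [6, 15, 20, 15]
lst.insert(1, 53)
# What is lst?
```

[6, 53, 15, 20, 15]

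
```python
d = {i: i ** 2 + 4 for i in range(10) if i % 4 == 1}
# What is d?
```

{1: 5, 5: 29, 9: 85}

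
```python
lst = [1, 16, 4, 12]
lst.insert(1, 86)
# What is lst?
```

[1, 86, 16, 4, 12]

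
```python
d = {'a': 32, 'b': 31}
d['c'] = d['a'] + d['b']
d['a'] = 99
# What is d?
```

After line 1: d = {'a': 32, 'b': 31}
After line 2 (d['c'] = 32 + 31): d = {'a': 32, 'b': 31, 'c': 63}
After line 3: d = {'a': 99, 'b': 31, 'c': 63}

{'a': 99, 'b': 31, 'c': 63}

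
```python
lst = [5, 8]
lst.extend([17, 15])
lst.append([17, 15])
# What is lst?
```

After line 1: lst = [5, 8]
After line 2 (extend unpacks [17, 15]): lst = [5, 8, 17, 15]
After line 3 (append adds [17, 15] as single element): lst = [5, 8, 17, 15, [17, 15]]

[5, 8, 17, 15, [17, 15]]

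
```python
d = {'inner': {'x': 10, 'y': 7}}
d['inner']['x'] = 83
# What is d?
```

After line 1: d = {'inner': {'x': 10, 'y': 7}}
After line 2 (inner x overwritten): d = {'inner': {'x': 83, 'y': 7}}

{'inner': {'x': 83, 'y': 7}}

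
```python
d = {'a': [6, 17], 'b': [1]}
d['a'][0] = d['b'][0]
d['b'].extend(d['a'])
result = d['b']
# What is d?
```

After line 1: d = {'a': [6, 17], 'b': [1]}
After line 2 (a[0] = b[0] = 1): d = {'a': [1, 17], 'b': [1]}
After line 3 (b.extend(a) appends [1, 17]): d = {'a': [1, 17], 'b': [1, 1, 17]}
After line 4: result = d['b'] = [1, 1, 17]

{'a': [1, 17], 'b': [1, 1, 17]}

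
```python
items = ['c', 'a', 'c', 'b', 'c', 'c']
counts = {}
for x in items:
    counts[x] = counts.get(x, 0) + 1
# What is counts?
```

Initial: counts = {}, items = ['c', 'a', 'c', 'b', 'c', 'c']
See 'c': counts = {'c': 1}
See 'a': counts = {'c': 1, 'a': 1}
See 'c': counts = {'c': 2, 'a': 1}
See 'b': counts = {'c': 2, 'a': 1, 'b': 1}
See 'c': counts = {'c': 3, 'a': 1, 'b': 1}
See 'c': counts = {'c': 4, 'a': 1, 'b': 1}

{'c': 4, 'a': 1, 'b': 1}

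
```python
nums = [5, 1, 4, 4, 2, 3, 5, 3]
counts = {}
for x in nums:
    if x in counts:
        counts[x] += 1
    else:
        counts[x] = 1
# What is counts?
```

Initial: counts = {}, nums = [5, 1, 4, 4, 2, 3, 5, 3]
See 5: counts = {5: 1}
See 1: counts = {5: 1, 1: 1}
See 4: counts = {5: 1, 1: 1, 4: 1}
See 4: counts = {5: 1, 1: 1, 4: 2}
See 2: counts = {5: 1, 1: 1, 4: 2, 2: 1}
See 3: counts = {5: 1, 1: 1, 4: 2, 2: 1, 3: 1}
See 5: counts = {5: 2, 1: 1, 4: 2, 2: 1, 3: 1}
See 3: counts = {5: 2, 1: 1, 4: 2, 2: 1, 3: 2}

{5: 2, 1: 1, 4: 2, 2: 1, 3: 2}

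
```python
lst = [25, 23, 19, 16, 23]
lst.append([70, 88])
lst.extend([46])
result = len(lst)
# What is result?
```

After line 1: lst = [25, 23, 19, 16, 23]
After line 2 (append adds [70, 88] as single element): lst = [25, 23, 19, 16, 23, [70, 88]]
After line 3 (extend unpacks [46], adds 46): lst = [25, 23, 19, 16, 23, [70, 88], 46]
After line 4: result = len(lst) = 7

7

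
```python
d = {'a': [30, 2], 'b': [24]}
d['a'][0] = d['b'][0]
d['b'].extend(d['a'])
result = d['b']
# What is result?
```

After line 1: d = {'a': [30, 2], 'b': [24]}
After line 2 (a[0] = b[0] = 24): d = {'a': [24, 2], 'b': [24]}
After line 3 (b.extend(a) appends [24, 2]): d = {'a': [24, 2], 'b': [24, 24, 2]}
After line 4: result = d['b'] = [24, 24, 2]

[24, 24, 2]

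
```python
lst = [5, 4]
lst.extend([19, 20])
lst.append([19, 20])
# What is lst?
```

After line 1: lst = [5, 4]
After line 2 (extend unpacks [19, 20]): lst = [5, 4, 19, 20]
After line 3 (append adds [19, 20] as single element): lst = [5, 4, 19, 20, [19, 20]]

[5, 4, 19, 20, [19, 20]]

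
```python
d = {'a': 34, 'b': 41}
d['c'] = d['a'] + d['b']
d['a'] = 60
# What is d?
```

After line 1: d = {'a': 34, 'b': 41}
After line 2 (d['c'] = 34 + 41): d = {'a': 34, 'b': 41, 'c': 75}
After line 3: d = {'a': 60, 'b': 41, 'c': 75}

{'a': 60, 'b': 41, 'c': 75}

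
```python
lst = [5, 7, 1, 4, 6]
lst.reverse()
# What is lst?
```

[6, 4, 1, 7, 5]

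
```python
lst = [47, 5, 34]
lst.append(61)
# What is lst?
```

[47, 5, 34, 61]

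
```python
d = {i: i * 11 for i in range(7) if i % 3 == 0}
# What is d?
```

{0: 0, 3: 33, 6: 66}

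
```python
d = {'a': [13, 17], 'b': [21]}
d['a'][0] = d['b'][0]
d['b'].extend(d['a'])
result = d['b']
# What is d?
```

After line 1: d = {'a': [13, 17], 'b': [21]}
After line 2 (a[0] = b[0] = 21): d = {'a': [21, 17], 'b': [21]}
After line 3 (b.extend(a) appends [21, 17]): d = {'a': [21, 17], 'b': [21, 21, 17]}
After line 4: result = d['b'] = [21, 21, 17]

{'a': [21, 17], 'b': [21, 21, 17]}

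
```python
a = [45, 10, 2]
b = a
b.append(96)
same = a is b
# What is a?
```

After line 1: a = [45, 10, 2]
After line 2 (b = a is an alias, same object): a = [45, 10, 2], b = [45, 10, 2]
After line 3 (b.append mutates the shared list): a = [45, 10, 2, 96], b = [45, 10, 2, 96]
After line 4 (same = a is b; same object -> True): same = True

[45, 10, 2, 96]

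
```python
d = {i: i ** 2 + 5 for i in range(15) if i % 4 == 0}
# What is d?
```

{0: 5, 4: 21, 8: 69, 12: 149}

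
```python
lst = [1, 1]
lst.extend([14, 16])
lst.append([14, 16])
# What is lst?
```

After line 1: lst = [1, 1]
After line 2 (extend unpacks [14, 16]): lst = [1, 1, 14, 16]
After line 3 (append adds [14, 16] as single element): lst = [1, 1, 14, 16, [14, 16]]

[1, 1, 14, 16, [14, 16]]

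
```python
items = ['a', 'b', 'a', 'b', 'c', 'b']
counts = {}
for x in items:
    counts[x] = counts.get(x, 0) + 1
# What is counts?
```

Initial: counts = {}, items = ['a', 'b', 'a', 'b', 'c', 'b']
See 'a': counts = {'a': 1}
See 'b': counts = {'a': 1, 'b': 1}
See 'a': counts = {'a': 2, 'b': 1}
See 'b': counts = {'a': 2, 'b': 2}
See 'c': counts = {'a': 2, 'b': 2, 'c': 1}
See 'b': counts = {'a': 2, 'b': 3, 'c': 1}

{'a': 2, 'b': 3, 'c': 1}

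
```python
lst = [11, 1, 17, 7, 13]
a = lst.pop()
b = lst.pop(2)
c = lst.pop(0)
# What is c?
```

After line 1: lst = [11, 1, 17, 7, 13]
After line 2 (pop() -> a = 13): lst = [11, 1, 17, 7]
After line 3 (pop(2) -> b = 17): lst = [11, 1, 7]
After line 4 (pop(0) -> c = 11): lst = [1, 7]

11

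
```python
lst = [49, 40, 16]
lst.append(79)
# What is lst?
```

[49, 40, 16, 79]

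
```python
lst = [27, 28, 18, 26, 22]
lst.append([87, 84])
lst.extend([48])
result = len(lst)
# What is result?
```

After line 1: lst = [27, 28, 18, 26, 22]
After line 2 (append adds [87, 84] as single element): lst = [27, 28, 18, 26, 22, [87, 84]]
After line 3 (extend unpacks [48], adds 48): lst = [27, 28, 18, 26, 22, [87, 84], 48]
After line 4: result = len(lst) = 7

7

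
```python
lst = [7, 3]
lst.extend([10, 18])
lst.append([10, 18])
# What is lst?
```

After line 1: lst = [7, 3]
After line 2 (extend unpacks [10, 18]): lst = [7, 3, 10, 18]
After line 3 (append adds [10, 18] as single element): lst = [7, 3, 10, 18, [10, 18]]

[7, 3, 10, 18, [10, 18]]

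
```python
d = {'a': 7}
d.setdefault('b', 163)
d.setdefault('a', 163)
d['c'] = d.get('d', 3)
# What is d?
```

After line 1: d = {'a': 7}
After line 2 (setdefault adds 'b'=163): d = {'a': 7, 'b': 163}
After line 3 (setdefault 'a' no-op, already exists): d = {'a': 7, 'b': 163}
After line 4 (get('d', 3) returns default since 'd' not in d): d = {'a': 7, 'b': 163, 'c': 3}

{'a': 7, 'b': 163, 'c': 3}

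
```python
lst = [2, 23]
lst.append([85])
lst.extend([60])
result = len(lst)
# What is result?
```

After line 1: lst = [2, 23]
After line 2 (append adds [85] as single element): lst = [2, 23, [85]]
After line 3 (extend unpacks [60], adds 60): lst = [2, 23, [85], 60]
After line 4: result = len(lst) = 4

4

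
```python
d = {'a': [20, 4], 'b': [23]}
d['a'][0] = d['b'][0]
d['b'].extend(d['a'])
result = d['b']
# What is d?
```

After line 1: d = {'a': [20, 4], 'b': [23]}
After line 2 (a[0] = b[0] = 23): d = {'a': [23, 4], 'b': [23]}
After line 3 (b.extend(a) appends [23, 4]): d = {'a': [23, 4], 'b': [23, 23, 4]}
After line 4: result = d['b'] = [23, 23, 4]

{'a': [23, 4], 'b': [23, 23, 4]}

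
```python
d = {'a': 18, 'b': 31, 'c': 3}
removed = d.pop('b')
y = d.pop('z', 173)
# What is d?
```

After line 1: d = {'a': 18, 'b': 31, 'c': 3}
After line 2 (pop 'b' returns 31): d = {'a': 18, 'c': 3}, removed = 31
After line 3 (pop 'z' missing, returns default 173): d = {'a': 18, 'c': 3}, y = 173

{'a': 18, 'c': 3}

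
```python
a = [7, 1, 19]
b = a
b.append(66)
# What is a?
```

After line 1: a = [7, 1, 19]
After line 2 (b = a is an alias, same object): a = [7, 1, 19], b = [7, 1, 19]
After line 3 (b.append mutates the shared list): a = [7, 1, 19, 66], b = [7, 1, 19, 66]

[7, 1, 19, 66]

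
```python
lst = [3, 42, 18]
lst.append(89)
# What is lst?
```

[3, 42, 18, 89]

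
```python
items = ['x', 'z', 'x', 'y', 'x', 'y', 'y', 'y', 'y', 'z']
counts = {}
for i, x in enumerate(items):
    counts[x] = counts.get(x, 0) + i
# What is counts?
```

Initial: counts = {}, items = ['x', 'z', 'x', 'y', 'x', 'y', 'y', 'y', 'y', 'z']
i=0, x='x': counts = {'x': 0}
i=1, x='z': counts = {'x': 0, 'z': 1}
i=2, x='x': counts = {'x': 2, 'z': 1}
i=3, x='y': counts = {'x': 2, 'z': 1, 'y': 3}
i=4, x='x': counts = {'x': 6, 'z': 1, 'y': 3}
i=5, x='y': counts = {'x': 6, 'z': 1, 'y': 8}
i=6, x='y': counts = {'x': 6, 'z': 1, 'y': 14}
i=7, x='y': counts = {'x': 6, 'z': 1, 'y': 21}
i=8, x='y': counts = {'x': 6, 'z': 1, 'y': 29}
i=9, x='z': counts = {'x': 6, 'z': 10, 'y': 29}

{'x': 6, 'z': 10, 'y': 29}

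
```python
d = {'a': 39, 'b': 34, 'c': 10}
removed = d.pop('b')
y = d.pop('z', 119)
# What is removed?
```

After line 1: d = {'a': 39, 'b': 34, 'c': 10}
After line 2 (pop 'b' returns 34): d = {'a': 39, 'c': 10}, removed = 34
After line 3 (pop 'z' missing, returns default 119): d = {'a': 39, 'c': 10}, y = 119

34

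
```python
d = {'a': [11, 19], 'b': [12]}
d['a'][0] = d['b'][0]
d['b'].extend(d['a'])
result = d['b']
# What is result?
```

After line 1: d = {'a': [11, 19], 'b': [12]}
After line 2 (a[0] = b[0] = 12): d = {'a': [12, 19], 'b': [12]}
After line 3 (b.extend(a) appends [12, 19]): d = {'a': [12, 19], 'b': [12, 12, 19]}
After line 4: result = d['b'] = [12, 12, 19]

[12, 12, 19]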